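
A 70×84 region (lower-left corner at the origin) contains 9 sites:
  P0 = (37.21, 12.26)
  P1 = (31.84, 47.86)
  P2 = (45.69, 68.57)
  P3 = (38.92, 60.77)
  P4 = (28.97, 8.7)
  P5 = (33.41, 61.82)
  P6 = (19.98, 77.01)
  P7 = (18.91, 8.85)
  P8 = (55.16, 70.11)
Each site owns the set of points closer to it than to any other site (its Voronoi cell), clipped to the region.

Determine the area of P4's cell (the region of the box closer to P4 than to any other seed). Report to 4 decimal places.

1. box [0,70]×[0,84]: [(0, 0) (70, 0) (70, 84) (0, 84)]
2. ⊥bis P4·P0 via (33.09,10.48): [(0, 0) (37.6178, 0) (1.3265, 84) (0, 84)]  |A|=1635.6594
3. ⊥bis P4·P1 via (30.405,28.28): [(0, 30.5084) (0, 0) (37.6178, 0) (25.236, 28.6588)]  |A|=923.9956
4. ⊥bis P4·P2 via (37.33,38.635): [(0, 30.5084) (0, 0) (37.6178, 0) (25.236, 28.6588)]  |A|=923.9956
5. ⊥bis P4·P3 via (33.945,34.735): [(0, 30.5084) (0, 0) (37.6178, 0) (25.236, 28.6588)]  |A|=923.9956
6. ⊥bis P4·P5 via (31.19,35.26): [(0, 30.5084) (0, 0) (37.6178, 0) (25.236, 28.6588)]  |A|=923.9956
7. ⊥bis P4·P6 via (24.475,42.855): [(0, 30.5084) (0, 0) (37.6178, 0) (25.236, 28.6588)]  |A|=923.9956
8. ⊥bis P4·P7 via (23.94,8.775): [(24.2376, 28.732) (23.8092, 0) (37.6178, 0) (25.236, 28.6588)]  |A|=212.229
9. ⊥bis P4·P8 via (42.065,39.405): [(24.2376, 28.732) (23.8092, 0) (37.6178, 0) (25.236, 28.6588)]  |A|=212.229
10. canonical 4-gon: [(24.2376, 28.732) (23.8092, 0) (37.6178, 0) (25.236, 28.6588)]
11. shoelace: 212.229

Area of P4's cell: 212.2290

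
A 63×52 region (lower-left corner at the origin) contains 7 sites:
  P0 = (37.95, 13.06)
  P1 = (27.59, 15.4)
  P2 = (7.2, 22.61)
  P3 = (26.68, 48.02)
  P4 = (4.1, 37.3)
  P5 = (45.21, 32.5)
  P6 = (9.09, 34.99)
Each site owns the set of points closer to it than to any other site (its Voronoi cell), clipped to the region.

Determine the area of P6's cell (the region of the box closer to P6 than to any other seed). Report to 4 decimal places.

Area of P6's cell: 245.1120

1. box [0,63]×[0,52]: [(0, 0) (63, 0) (63, 52) (0, 52)]
2. ⊥bis P6·P0 via (23.52,24.025): [(0, 0) (5.264, 0) (44.7775, 52) (0, 52)]  |A|=1301.0792
3. ⊥bis P6·P1 via (18.34,25.195): [(0, 7.8754) (39.8306, 45.4899) (44.7775, 52) (0, 52)]  |A|=1024.5079
4. ⊥bis P6·P2 via (8.145,28.8): [(0, 30.0435) (20.2074, 26.9585) (39.8306, 45.4899) (44.7775, 52) (0, 52)]  |A|=800.529
5. ⊥bis P6·P3 via (17.885,41.505): [(0, 30.0435) (20.2074, 26.9585) (25.1811, 31.6555) (10.1107, 52) (0, 52)]  |A|=434.423
6. ⊥bis P6·P4 via (6.595,36.145): [(3.5216, 29.5058) (20.2074, 26.9585) (25.1811, 31.6555) (12.464, 48.8231)]  |A|=245.112
7. ⊥bis P6·P5 via (27.15,33.745): [(3.5216, 29.5058) (20.2074, 26.9585) (25.1811, 31.6555) (12.464, 48.8231)]  |A|=245.112
8. canonical 4-gon: [(3.5216, 29.5058) (20.2074, 26.9585) (25.1811, 31.6555) (12.464, 48.8231)]
9. shoelace: 245.112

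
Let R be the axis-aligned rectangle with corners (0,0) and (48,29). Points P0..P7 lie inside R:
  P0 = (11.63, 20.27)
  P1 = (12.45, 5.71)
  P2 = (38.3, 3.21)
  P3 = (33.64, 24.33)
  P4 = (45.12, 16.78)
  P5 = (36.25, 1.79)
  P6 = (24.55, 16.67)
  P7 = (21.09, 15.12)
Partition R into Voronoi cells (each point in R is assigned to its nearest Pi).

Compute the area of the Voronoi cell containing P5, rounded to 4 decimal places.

1. box [0,48]×[0,29]: [(0, 0) (48, 0) (48, 29) (0, 29)]
2. ⊥bis P5·P0 via (23.94,11.03): [(15.6608, 0) (48, 0) (48, 29) (37.4284, 29)]  |A|=622.2062
3. ⊥bis P5·P1 via (24.35,3.75): [(26.0014, 13.7763) (23.7324, 0) (48, 0) (48, 29) (37.4284, 29)]  |A|=566.608
4. ⊥bis P5·P2 via (37.275,2.5): [(27.8022, 16.1755) (26.0014, 13.7763) (23.7324, 0) (39.0067, 0)]  |A|=133.2175
5. ⊥bis P5·P3 via (34.945,13.06): [(30.3304, 12.5257) (25.7072, 11.9903) (23.7324, 0) (39.0067, 0)]  |A|=122.8487
6. ⊥bis P5·P4 via (40.685,9.285): [(30.3304, 12.5257) (25.7072, 11.9903) (23.7324, 0) (39.0067, 0)]  |A|=122.8487
7. ⊥bis P5·P6 via (30.4,9.23): [(31.8328, 10.3566) (24.4868, 4.5805) (23.7324, 0) (39.0067, 0)]  |A|=93.7409
8. ⊥bis P5·P7 via (28.67,8.455): [(31.8328, 10.3566) (27.0025, 6.5586) (24.3078, 3.494) (23.7324, 0) (39.0067, 0)]  |A|=92.5512
9. canonical 5-gon: [(31.8328, 10.3566) (27.0025, 6.5586) (24.3078, 3.494) (23.7324, 0) (39.0067, 0)]
10. shoelace: 92.5512

Area of P5's cell: 92.5512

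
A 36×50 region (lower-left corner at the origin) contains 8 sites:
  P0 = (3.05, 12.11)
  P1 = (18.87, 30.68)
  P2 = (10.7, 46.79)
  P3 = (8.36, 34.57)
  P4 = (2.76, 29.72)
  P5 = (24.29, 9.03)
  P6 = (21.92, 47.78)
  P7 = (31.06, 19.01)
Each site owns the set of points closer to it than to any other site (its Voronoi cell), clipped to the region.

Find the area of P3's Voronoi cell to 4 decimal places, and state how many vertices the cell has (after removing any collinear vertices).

Area of P3's cell: 139.6511 (4 vertices)

1. box [0,36]×[0,50]: [(0, 0) (36, 0) (36, 50) (0, 50)]
2. ⊥bis P3·P0 via (5.705,23.34): [(0, 24.6888) (36, 16.1776) (36, 50) (0, 50)]  |A|=1064.4044
3. ⊥bis P3·P1 via (13.615,32.625): [(0, 24.6888) (9.8185, 22.3675) (20.0459, 50) (0, 50)]  |A|=401.2177
4. ⊥bis P3·P2 via (9.53,40.68): [(0, 42.5049) (0, 24.6888) (9.8185, 22.3675) (16.1287, 39.4164)]  |A|=234.6961
5. ⊥bis P3·P4 via (5.56,32.145): [(0, 42.5049) (0, 38.5648) (11.0788, 25.7728) (16.1287, 39.4164)]  |A|=139.6511
6. ⊥bis P3·P5 via (16.325,21.8): [(0, 42.5049) (0, 38.5648) (11.0788, 25.7728) (16.1287, 39.4164)]  |A|=139.6511
7. ⊥bis P3·P6 via (15.14,41.175): [(0, 42.5049) (0, 38.5648) (11.0788, 25.7728) (16.1287, 39.4164)]  |A|=139.6511
8. ⊥bis P3·P7 via (19.71,26.79): [(0, 42.5049) (0, 38.5648) (11.0788, 25.7728) (16.1287, 39.4164)]  |A|=139.6511
9. canonical 4-gon: [(0, 42.5049) (0, 38.5648) (11.0788, 25.7728) (16.1287, 39.4164)]
10. shoelace: 139.6511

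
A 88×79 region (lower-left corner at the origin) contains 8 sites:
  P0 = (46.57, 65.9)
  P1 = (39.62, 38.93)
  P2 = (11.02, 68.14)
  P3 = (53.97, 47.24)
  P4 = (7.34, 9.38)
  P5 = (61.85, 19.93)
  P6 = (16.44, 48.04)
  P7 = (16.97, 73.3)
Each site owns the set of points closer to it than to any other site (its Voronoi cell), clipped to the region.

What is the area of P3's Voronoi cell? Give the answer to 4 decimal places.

Area of P3's cell: 1108.6276

1. box [0,88]×[0,79]: [(0, 0) (88, 0) (88, 79) (0, 79)]
2. ⊥bis P3·P0 via (50.27,56.57): [(0, 36.6344) (0, 0) (88, 0) (88, 71.5326)]  |A|=4759.3484
3. ⊥bis P3·P1 via (46.795,43.085): [(41.0933, 52.9308) (71.7453, 0) (88, 0) (88, 71.5326)]  |A|=2107.8653
4. ⊥bis P3·P2 via (32.495,57.69): [(41.0933, 52.9308) (71.7453, 0) (88, 0) (88, 71.5326)]  |A|=2107.8653
5. ⊥bis P3·P4 via (30.655,28.31): [(41.0933, 52.9308) (71.7453, 0) (88, 0) (88, 71.5326)]  |A|=2107.8653
6. ⊥bis P3·P5 via (57.91,33.585): [(41.0933, 52.9308) (53.1001, 32.1972) (88, 42.2671) (88, 71.5326)]  |A|=1108.6276
7. ⊥bis P3·P6 via (35.205,47.64): [(41.0933, 52.9308) (53.1001, 32.1972) (88, 42.2671) (88, 71.5326)]  |A|=1108.6276
8. ⊥bis P3·P7 via (35.47,60.27): [(41.0933, 52.9308) (53.1001, 32.1972) (88, 42.2671) (88, 71.5326)]  |A|=1108.6276
9. canonical 4-gon: [(41.0933, 52.9308) (53.1001, 32.1972) (88, 42.2671) (88, 71.5326)]
10. shoelace: 1108.6276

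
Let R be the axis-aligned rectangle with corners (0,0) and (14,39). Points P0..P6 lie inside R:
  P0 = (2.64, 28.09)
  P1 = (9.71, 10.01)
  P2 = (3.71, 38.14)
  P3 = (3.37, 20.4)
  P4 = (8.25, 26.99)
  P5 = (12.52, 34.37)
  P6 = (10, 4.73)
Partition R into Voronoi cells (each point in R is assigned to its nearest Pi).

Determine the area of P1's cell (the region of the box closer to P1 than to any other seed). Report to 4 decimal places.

Area of P1's cell: 115.1651

1. box [0,14]×[0,39]: [(0, 0) (14, 0) (14, 39) (0, 39)]
2. ⊥bis P1·P0 via (6.175,19.05): [(0, 16.6353) (0, 0) (14, 0) (14, 22.1099)]  |A|=271.2165
3. ⊥bis P1·P2 via (6.71,24.075): [(0, 16.6353) (0, 0) (14, 0) (14, 22.1099)]  |A|=271.2165
4. ⊥bis P1·P3 via (6.54,15.205): [(0, 11.2143) (0, 0) (14, 0) (14, 19.7571)]  |A|=216.7997
5. ⊥bis P1·P4 via (8.98,18.5): [(12.4253, 18.7962) (0, 11.2143) (0, 0) (14, 0) (14, 18.9316)]  |A|=216.1498
6. ⊥bis P1·P5 via (11.115,22.19): [(12.4253, 18.7962) (0, 11.2143) (0, 0) (14, 0) (14, 18.9316)]  |A|=216.1498
7. ⊥bis P1·P6 via (9.855,7.37): [(12.4253, 18.7962) (0, 11.2143) (0, 6.8287) (14, 7.5977) (14, 18.9316)]  |A|=115.1651
8. canonical 5-gon: [(12.4253, 18.7962) (0, 11.2143) (0, 6.8287) (14, 7.5977) (14, 18.9316)]
9. shoelace: 115.1651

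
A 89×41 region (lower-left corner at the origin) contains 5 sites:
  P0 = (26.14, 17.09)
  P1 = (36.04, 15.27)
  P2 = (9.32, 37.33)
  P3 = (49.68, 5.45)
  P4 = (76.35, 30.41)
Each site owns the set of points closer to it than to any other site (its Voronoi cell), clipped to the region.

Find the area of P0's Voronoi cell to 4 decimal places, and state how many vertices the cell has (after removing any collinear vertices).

Area of P0's cell: 817.7218 (5 vertices)

1. box [0,89]×[0,41]: [(0, 0) (89, 0) (89, 41) (0, 41)]
2. ⊥bis P0·P1 via (31.09,16.18): [(0, 0) (28.1155, 0) (35.6529, 41) (0, 41)]  |A|=1307.2515
3. ⊥bis P0·P2 via (17.73,27.21): [(0, 12.4759) (0, 0) (28.1155, 0) (35.6529, 41) (34.3239, 41)]  |A|=817.7218
4. ⊥bis P0·P3 via (37.91,11.27): [(0, 12.4759) (0, 0) (28.1155, 0) (35.6529, 41) (34.3239, 41)]  |A|=817.7218
5. ⊥bis P0·P4 via (51.245,23.75): [(0, 12.4759) (0, 0) (28.1155, 0) (35.6529, 41) (34.3239, 41)]  |A|=817.7218
6. canonical 5-gon: [(0, 12.4759) (0, 0) (28.1155, 0) (35.6529, 41) (34.3239, 41)]
7. shoelace: 817.7218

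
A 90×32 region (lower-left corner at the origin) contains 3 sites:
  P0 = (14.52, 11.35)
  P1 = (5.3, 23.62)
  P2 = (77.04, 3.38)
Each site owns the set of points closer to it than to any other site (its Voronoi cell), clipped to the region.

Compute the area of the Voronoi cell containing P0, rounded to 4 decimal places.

Area of P0's cell: 1179.2531

1. box [0,90]×[0,32]: [(0, 0) (90, 0) (90, 32) (0, 32)]
2. ⊥bis P0·P1 via (9.91,17.485): [(0, 10.0384) (0, 0) (90, 0) (90, 32) (29.2266, 32)]  |A|=2559.0681
3. ⊥bis P0·P2 via (45.78,7.365): [(0, 10.0384) (0, 0) (44.8411, 0) (48.9205, 32) (29.2266, 32)]  |A|=1179.2531
4. canonical 5-gon: [(0, 10.0384) (0, 0) (44.8411, 0) (48.9205, 32) (29.2266, 32)]
5. shoelace: 1179.2531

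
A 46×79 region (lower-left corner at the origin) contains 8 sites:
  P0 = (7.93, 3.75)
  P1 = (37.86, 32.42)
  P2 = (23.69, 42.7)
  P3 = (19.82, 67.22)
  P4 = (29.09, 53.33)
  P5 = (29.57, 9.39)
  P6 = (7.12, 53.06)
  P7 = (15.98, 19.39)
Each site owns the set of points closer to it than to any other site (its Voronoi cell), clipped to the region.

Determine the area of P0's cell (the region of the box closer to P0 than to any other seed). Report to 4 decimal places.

Area of P0's cell: 247.1216

1. box [0,46]×[0,79]: [(0, 0) (46, 0) (46, 79) (0, 79)]
2. ⊥bis P0·P1 via (22.895,18.085): [(0, 41.9862) (0, 0) (40.2187, 0)]  |A|=844.3142
3. ⊥bis P0·P2 via (15.81,23.225): [(19.3393, 21.797) (0, 29.6221) (0, 0) (40.2187, 0)]  |A|=724.7573
4. ⊥bis P0·P3 via (13.875,35.485): [(19.3393, 21.797) (0, 29.6221) (0, 0) (40.2187, 0)]  |A|=724.7573
5. ⊥bis P0·P4 via (18.51,28.54): [(19.3393, 21.797) (0, 29.6221) (0, 0) (40.2187, 0)]  |A|=724.7573
6. ⊥bis P0·P5 via (18.75,6.57): [(14.2441, 23.8586) (0, 29.6221) (0, 0) (20.4623, 0)]  |A|=455.071
7. ⊥bis P0·P6 via (7.525,28.405): [(14.2441, 23.8586) (3.1841, 28.3337) (0, 28.2814) (0, 0) (20.4623, 0)]  |A|=452.9366
8. ⊥bis P0·P7 via (11.955,11.57): [(18.2977, 8.3054) (0, 17.7233) (0, 0) (20.4623, 0)]  |A|=247.1216
9. canonical 4-gon: [(18.2977, 8.3054) (0, 17.7233) (0, 0) (20.4623, 0)]
10. shoelace: 247.1216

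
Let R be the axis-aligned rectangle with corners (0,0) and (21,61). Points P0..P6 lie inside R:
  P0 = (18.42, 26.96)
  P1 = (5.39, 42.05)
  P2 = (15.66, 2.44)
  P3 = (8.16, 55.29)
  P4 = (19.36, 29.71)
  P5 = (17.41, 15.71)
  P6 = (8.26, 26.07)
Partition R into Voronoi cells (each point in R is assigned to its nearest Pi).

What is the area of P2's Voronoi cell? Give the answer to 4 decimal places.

Area of P2's cell: 206.6631

1. box [0,21]×[0,61]: [(0, 0) (21, 0) (21, 61) (0, 61)]
2. ⊥bis P2·P0 via (17.04,14.7): [(0, 16.618) (0, 0) (21, 0) (21, 14.2543)]  |A|=324.1592
3. ⊥bis P2·P1 via (10.525,22.245): [(0, 16.618) (0, 0) (21, 0) (21, 14.2543)]  |A|=324.1592
4. ⊥bis P2·P3 via (11.91,28.865): [(0, 16.618) (0, 0) (21, 0) (21, 14.2543)]  |A|=324.1592
5. ⊥bis P2·P4 via (17.51,16.075): [(0, 16.618) (0, 0) (21, 0) (21, 14.2543)]  |A|=324.1592
6. ⊥bis P2·P5 via (16.535,9.075): [(0, 11.2556) (0, 0) (21, 0) (21, 8.4862)]  |A|=207.2884
7. ⊥bis P2·P6 via (11.96,14.255): [(1.6762, 11.0345) (0, 10.5096) (0, 0) (21, 0) (21, 8.4862)]  |A|=206.6631
8. canonical 5-gon: [(1.6762, 11.0345) (0, 10.5096) (0, 0) (21, 0) (21, 8.4862)]
9. shoelace: 206.6631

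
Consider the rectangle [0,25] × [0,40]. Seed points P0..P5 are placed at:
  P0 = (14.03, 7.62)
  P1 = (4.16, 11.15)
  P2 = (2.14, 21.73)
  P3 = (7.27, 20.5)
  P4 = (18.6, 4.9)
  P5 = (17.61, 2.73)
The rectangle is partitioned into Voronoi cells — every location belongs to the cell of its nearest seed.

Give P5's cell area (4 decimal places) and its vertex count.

Area of P5's cell: 43.6158 (4 vertices)

1. box [0,25]×[0,40]: [(0, 0) (25, 0) (25, 40) (0, 40)]
2. ⊥bis P5·P0 via (15.82,5.175): [(8.7514, 0) (25, 0) (25, 11.8957)]  |A|=96.6448
3. ⊥bis P5·P1 via (10.885,6.94): [(8.7514, 0) (25, 0) (25, 11.8957)]  |A|=96.6448
4. ⊥bis P5·P2 via (9.875,12.23): [(8.7514, 0) (25, 0) (25, 11.8957)]  |A|=96.6448
5. ⊥bis P5·P3 via (12.44,11.615): [(8.7514, 0) (25, 0) (25, 11.8957)]  |A|=96.6448
6. ⊥bis P5·P4 via (18.105,3.815): [(15.5528, 4.9794) (8.7514, 0) (25, 0) (25, 0.6694)]  |A|=43.6158
7. canonical 4-gon: [(15.5528, 4.9794) (8.7514, 0) (25, 0) (25, 0.6694)]
8. shoelace: 43.6158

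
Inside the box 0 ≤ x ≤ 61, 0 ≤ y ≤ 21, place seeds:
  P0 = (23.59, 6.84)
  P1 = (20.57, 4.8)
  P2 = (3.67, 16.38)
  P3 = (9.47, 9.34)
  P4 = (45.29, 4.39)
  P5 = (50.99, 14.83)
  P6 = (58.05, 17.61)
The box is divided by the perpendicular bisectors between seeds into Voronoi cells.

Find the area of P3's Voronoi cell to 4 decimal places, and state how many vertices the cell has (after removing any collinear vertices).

Area of P3's cell: 225.6115 (6 vertices)

1. box [0,61]×[0,21]: [(0, 0) (61, 0) (61, 21) (0, 21)]
2. ⊥bis P3·P0 via (16.53,8.09): [(0, 0) (15.0976, 0) (18.8158, 21) (0, 21)]  |A|=356.0907
3. ⊥bis P3·P1 via (15.02,7.07): [(0, 0) (12.1283, 0) (17.3642, 12.8013) (18.8158, 21) (0, 21)]  |A|=337.0851
4. ⊥bis P3·P2 via (6.57,12.86): [(0, 7.4472) (0, 0) (12.1283, 0) (17.3642, 12.8013) (18.8158, 21) (16.4503, 21)]  |A|=225.6115
5. ⊥bis P3·P4 via (27.38,6.865): [(0, 7.4472) (0, 0) (12.1283, 0) (17.3642, 12.8013) (18.8158, 21) (16.4503, 21)]  |A|=225.6115
6. ⊥bis P3·P5 via (30.23,12.085): [(0, 7.4472) (0, 0) (12.1283, 0) (17.3642, 12.8013) (18.8158, 21) (16.4503, 21)]  |A|=225.6115
7. ⊥bis P3·P6 via (33.76,13.475): [(0, 7.4472) (0, 0) (12.1283, 0) (17.3642, 12.8013) (18.8158, 21) (16.4503, 21)]  |A|=225.6115
8. canonical 6-gon: [(0, 7.4472) (0, 0) (12.1283, 0) (17.3642, 12.8013) (18.8158, 21) (16.4503, 21)]
9. shoelace: 225.6115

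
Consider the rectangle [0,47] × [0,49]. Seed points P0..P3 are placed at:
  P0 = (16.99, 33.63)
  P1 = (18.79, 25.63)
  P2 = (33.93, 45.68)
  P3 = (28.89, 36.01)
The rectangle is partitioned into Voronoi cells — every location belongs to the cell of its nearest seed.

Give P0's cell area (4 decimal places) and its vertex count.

Area of P0's cell: 457.3191 (5 vertices)

1. box [0,47]×[0,49]: [(0, 0) (47, 0) (47, 49) (0, 49)]
2. ⊥bis P0·P1 via (17.89,29.63): [(0, 25.6047) (47, 36.1797) (47, 49) (0, 49)]  |A|=851.0643
3. ⊥bis P0·P2 via (25.46,39.655): [(0, 25.6047) (30.5628, 32.4814) (18.8126, 49) (0, 49)]  |A|=512.8915
4. ⊥bis P0·P3 via (22.94,34.82): [(0, 25.6047) (23.7158, 30.9408) (20.6091, 46.4744) (18.8126, 49) (0, 49)]  |A|=457.3191
5. canonical 5-gon: [(0, 25.6047) (23.7158, 30.9408) (20.6091, 46.4744) (18.8126, 49) (0, 49)]
6. shoelace: 457.3191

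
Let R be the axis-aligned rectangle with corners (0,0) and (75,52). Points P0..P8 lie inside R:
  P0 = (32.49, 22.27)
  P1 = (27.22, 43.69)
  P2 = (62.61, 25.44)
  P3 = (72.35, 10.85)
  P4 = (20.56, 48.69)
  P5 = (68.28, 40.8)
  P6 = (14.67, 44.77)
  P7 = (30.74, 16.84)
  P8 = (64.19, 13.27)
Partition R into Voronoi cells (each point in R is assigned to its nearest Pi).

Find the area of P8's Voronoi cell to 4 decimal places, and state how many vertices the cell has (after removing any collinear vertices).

1. box [0,75]×[0,52]: [(0, 0) (75, 0) (75, 52) (0, 52)]
2. ⊥bis P8·P0 via (48.34,17.77): [(43.2949, 0) (75, 0) (75, 52) (58.0583, 52)]  |A|=1264.8172
3. ⊥bis P8·P1 via (45.705,28.48): [(54.3708, 39.0117) (43.2949, 0) (75, 0) (75, 52) (65.0579, 52)]  |A|=1219.3602
4. ⊥bis P8·P2 via (63.4,19.355): [(48.2309, 17.3856) (43.2949, 0) (75, 0) (75, 20.861)]  |A|=554.822
5. ⊥bis P8·P3 via (68.27,12.06): [(70.7151, 20.3047) (48.2309, 17.3856) (43.2949, 0) (64.6934, 0)]  |A|=405.4922
6. ⊥bis P8·P4 via (42.375,30.98): [(70.7151, 20.3047) (48.2309, 17.3856) (43.2949, 0) (64.6934, 0)]  |A|=405.4922
7. ⊥bis P8·P5 via (66.235,27.035): [(70.7151, 20.3047) (48.2309, 17.3856) (43.2949, 0) (64.6934, 0)]  |A|=405.4922
8. ⊥bis P8·P6 via (39.43,29.02): [(70.7151, 20.3047) (48.2309, 17.3856) (43.2949, 0) (64.6934, 0)]  |A|=405.4922
9. ⊥bis P8·P7 via (47.465,15.055): [(70.7151, 20.3047) (48.2309, 17.3856) (47.4022, 14.467) (45.8582, 0) (64.6934, 0)]  |A|=386.9502
10. canonical 5-gon: [(70.7151, 20.3047) (48.2309, 17.3856) (47.4022, 14.467) (45.8582, 0) (64.6934, 0)]
11. shoelace: 386.9502

Area of P8's cell: 386.9502 (5 vertices)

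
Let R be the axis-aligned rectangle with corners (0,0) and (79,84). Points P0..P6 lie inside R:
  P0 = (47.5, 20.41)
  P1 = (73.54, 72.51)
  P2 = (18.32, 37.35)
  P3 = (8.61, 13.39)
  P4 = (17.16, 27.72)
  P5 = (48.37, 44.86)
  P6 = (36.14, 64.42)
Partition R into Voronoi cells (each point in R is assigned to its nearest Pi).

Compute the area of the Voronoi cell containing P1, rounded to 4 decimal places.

1. box [0,79]×[0,84]: [(0, 0) (79, 0) (79, 84) (0, 84)]
2. ⊥bis P1·P0 via (60.52,46.46): [(0, 76.7084) (79, 37.2235) (79, 84) (0, 84)]  |A|=2135.6887
3. ⊥bis P1·P2 via (45.93,54.93): [(47.03, 53.2024) (79, 37.2235) (79, 84) (27.4204, 84)]  |A|=1541.9856
4. ⊥bis P1·P3 via (41.075,42.95): [(47.03, 53.2024) (79, 37.2235) (79, 84) (27.4204, 84)]  |A|=1541.9856
5. ⊥bis P1·P4 via (45.35,50.115): [(47.03, 53.2024) (79, 37.2235) (79, 84) (27.4204, 84)]  |A|=1541.9856
6. ⊥bis P1·P5 via (60.955,58.685): [(79, 42.2585) (79, 84) (33.1457, 84)]  |A|=957.0133
7. ⊥bis P1·P6 via (54.84,68.465): [(55.9749, 63.2184) (79, 42.2585) (79, 84) (51.4796, 84)]  |A|=766.5096
8. canonical 4-gon: [(55.9749, 63.2184) (79, 42.2585) (79, 84) (51.4796, 84)]
9. shoelace: 766.5096

Area of P1's cell: 766.5096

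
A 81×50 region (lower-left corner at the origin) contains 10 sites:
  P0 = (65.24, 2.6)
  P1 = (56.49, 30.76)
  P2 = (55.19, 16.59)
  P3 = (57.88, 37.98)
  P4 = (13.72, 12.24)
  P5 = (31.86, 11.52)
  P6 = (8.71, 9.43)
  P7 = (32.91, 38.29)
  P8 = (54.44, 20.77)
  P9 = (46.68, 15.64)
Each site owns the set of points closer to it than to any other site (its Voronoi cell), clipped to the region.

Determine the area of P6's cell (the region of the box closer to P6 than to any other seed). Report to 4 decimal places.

Area of P6's cell: 266.5617

1. box [0,81]×[0,50]: [(0, 0) (81, 0) (81, 50) (0, 50)]
2. ⊥bis P6·P0 via (36.975,6.015): [(0, 0) (36.2483, 0) (42.2893, 50) (0, 50)]  |A|=1963.4391
3. ⊥bis P6·P1 via (32.6,20.095): [(0, 0) (36.2483, 0) (37.382, 9.3832) (19.2498, 50) (0, 50)]  |A|=1495.5437
4. ⊥bis P6·P2 via (31.95,13.01): [(0, 0) (33.9541, 0) (29.9411, 26.051) (19.2498, 50) (0, 50)]  |A|=1421.3036
5. ⊥bis P6·P3 via (33.295,23.705): [(0, 0) (33.9541, 0) (29.9411, 26.051) (23.3165, 40.8904) (18.0271, 50) (0, 50)]  |A|=1415.7346
6. ⊥bis P6·P4 via (11.215,10.835): [(0, 30.8304) (0, 0) (17.2921, 0)]  |A|=266.5617
7. ⊥bis P6·P5 via (20.285,10.475): [(0, 30.8304) (0, 0) (17.2921, 0)]  |A|=266.5617
8. ⊥bis P6·P7 via (20.81,23.86): [(0, 30.8304) (0, 0) (17.2921, 0)]  |A|=266.5617
9. ⊥bis P6·P8 via (31.575,15.1): [(0, 30.8304) (0, 0) (17.2921, 0)]  |A|=266.5617
10. ⊥bis P6·P9 via (27.695,12.535): [(0, 30.8304) (0, 0) (17.2921, 0)]  |A|=266.5617
11. canonical 3-gon: [(0, 30.8304) (0, 0) (17.2921, 0)]
12. shoelace: 266.5617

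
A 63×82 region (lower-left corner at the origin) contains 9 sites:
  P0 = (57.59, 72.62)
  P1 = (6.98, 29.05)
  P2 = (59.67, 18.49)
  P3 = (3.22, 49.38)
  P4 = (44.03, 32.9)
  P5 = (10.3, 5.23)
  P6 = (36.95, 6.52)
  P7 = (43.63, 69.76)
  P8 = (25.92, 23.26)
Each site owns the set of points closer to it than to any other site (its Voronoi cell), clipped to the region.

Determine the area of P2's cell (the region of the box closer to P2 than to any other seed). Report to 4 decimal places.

Area of P2's cell: 411.5776

1. box [0,63]×[0,82]: [(0, 0) (63, 0) (63, 82) (0, 82)]
2. ⊥bis P2·P0 via (58.63,45.555): [(0, 43.3021) (0, 0) (63, 0) (63, 45.7229)]  |A|=2804.2876
3. ⊥bis P2·P1 via (33.325,23.77): [(37.5286, 44.7442) (28.5611, 0) (63, 0) (63, 45.7229)]  |A|=1352.784
4. ⊥bis P2·P3 via (31.445,33.935): [(37.5286, 44.7442) (28.5611, 0) (63, 0) (63, 45.7229)]  |A|=1352.784
5. ⊥bis P2·P4 via (51.85,25.695): [(28.6682, 0.5344) (28.5611, 0) (63, 0) (63, 37.7967)]  |A|=658.0181
6. ⊥bis P2·P5 via (34.985,11.86): [(35.9145, 8.3993) (38.1704, 0) (63, 0) (63, 37.7967)]  |A|=616.1472
7. ⊥bis P2·P6 via (48.31,12.505): [(45.1768, 18.4521) (54.8982, 0) (63, 0) (63, 37.7967)]  |A|=411.5776
8. ⊥bis P2·P7 via (51.65,44.125): [(45.1768, 18.4521) (54.8982, 0) (63, 0) (63, 37.7967)]  |A|=411.5776
9. ⊥bis P2·P8 via (42.795,20.875): [(45.1768, 18.4521) (54.8982, 0) (63, 0) (63, 37.7967)]  |A|=411.5776
10. canonical 4-gon: [(45.1768, 18.4521) (54.8982, 0) (63, 0) (63, 37.7967)]
11. shoelace: 411.5776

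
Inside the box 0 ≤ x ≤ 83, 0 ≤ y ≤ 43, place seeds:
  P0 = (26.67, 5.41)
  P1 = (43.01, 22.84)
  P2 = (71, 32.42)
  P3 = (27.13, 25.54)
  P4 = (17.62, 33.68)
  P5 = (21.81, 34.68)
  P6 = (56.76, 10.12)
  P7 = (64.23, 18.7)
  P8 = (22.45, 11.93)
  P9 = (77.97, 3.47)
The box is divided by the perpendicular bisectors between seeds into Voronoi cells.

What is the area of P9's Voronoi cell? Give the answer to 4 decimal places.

1. box [0,83]×[0,43]: [(0, 0) (83, 0) (83, 43) (0, 43)]
2. ⊥bis P9·P0 via (52.32,4.44): [(52.1521, 0) (83, 0) (83, 43) (53.7782, 43)]  |A|=1291.4984
3. ⊥bis P9·P1 via (60.49,13.155): [(53.2013, 0) (83, 0) (83, 43) (77.026, 43)]  |A|=769.1132
4. ⊥bis P9·P2 via (74.485,17.945): [(61.3982, 14.7942) (53.2013, 0) (83, 0) (83, 19.9951)]  |A|=436.3887
5. ⊥bis P9·P3 via (52.55,14.505): [(61.3982, 14.7942) (53.2013, 0) (83, 0) (83, 19.9951)]  |A|=436.3887
6. ⊥bis P9·P4 via (47.795,18.575): [(61.3982, 14.7942) (53.2013, 0) (83, 0) (83, 19.9951)]  |A|=436.3887
7. ⊥bis P9·P5 via (49.89,19.075): [(61.3982, 14.7942) (53.2013, 0) (83, 0) (83, 19.9951)]  |A|=436.3887
8. ⊥bis P9·P6 via (67.365,6.795): [(70.565, 17.0012) (65.2346, 0) (83, 0) (83, 19.9951)]  |A|=275.3367
9. ⊥bis P9·P7 via (71.1,11.085): [(80.2397, 19.3305) (67.7674, 8.0784) (65.2346, 0) (83, 0) (83, 19.9951)]  |A|=235.4324
10. ⊥bis P9·P8 via (50.21,7.7): [(80.2397, 19.3305) (67.7674, 8.0784) (65.2346, 0) (83, 0) (83, 19.9951)]  |A|=235.4324
11. canonical 5-gon: [(80.2397, 19.3305) (67.7674, 8.0784) (65.2346, 0) (83, 0) (83, 19.9951)]
12. shoelace: 235.4324

Area of P9's cell: 235.4324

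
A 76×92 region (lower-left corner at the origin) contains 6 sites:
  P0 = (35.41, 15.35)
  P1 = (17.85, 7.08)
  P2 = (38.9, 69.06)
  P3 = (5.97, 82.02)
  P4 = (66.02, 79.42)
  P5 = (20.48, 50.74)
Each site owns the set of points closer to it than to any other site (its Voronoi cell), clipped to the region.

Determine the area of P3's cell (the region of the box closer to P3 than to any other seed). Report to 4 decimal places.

Area of P3's cell: 643.2400

1. box [0,76]×[0,92]: [(0, 0) (76, 0) (76, 92) (0, 92)]
2. ⊥bis P3·P0 via (20.69,48.685): [(0, 39.5488) (76, 73.1087) (76, 92) (0, 92)]  |A|=2711.0178
3. ⊥bis P3·P1 via (11.91,44.55): [(0, 42.6619) (10.9987, 44.4055) (76, 73.1087) (76, 92) (0, 92)]  |A|=2693.8972
4. ⊥bis P3·P2 via (22.435,75.54): [(0, 42.6619) (10.1273, 44.2674) (28.913, 92) (0, 92)]  |A|=939.8775
5. ⊥bis P3·P4 via (35.995,80.72): [(0, 42.6619) (10.1273, 44.2674) (28.913, 92) (0, 92)]  |A|=939.8775
6. ⊥bis P3·P5 via (13.225,66.38): [(0, 60.2453) (20.0818, 69.5607) (28.913, 92) (0, 92)]  |A|=643.24
7. canonical 4-gon: [(0, 60.2453) (20.0818, 69.5607) (28.913, 92) (0, 92)]
8. shoelace: 643.24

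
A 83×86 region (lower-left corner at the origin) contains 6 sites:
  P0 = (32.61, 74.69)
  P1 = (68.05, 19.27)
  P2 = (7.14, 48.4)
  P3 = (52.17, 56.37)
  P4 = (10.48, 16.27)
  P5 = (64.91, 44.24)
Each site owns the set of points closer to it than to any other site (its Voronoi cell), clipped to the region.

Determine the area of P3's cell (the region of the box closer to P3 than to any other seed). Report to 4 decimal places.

Area of P3's cell: 1384.0855

1. box [0,83]×[0,86]: [(0, 0) (83, 0) (83, 86) (0, 86)]
2. ⊥bis P3·P0 via (42.39,65.53): [(0, 20.2708) (0, 0) (83, 0) (83, 86) (61.5623, 86)]  |A|=5114.7795
3. ⊥bis P3·P1 via (60.11,37.82): [(0, 20.2708) (0, 12.091) (83, 47.6177) (83, 86) (61.5623, 86)]  |A|=2636.8711
4. ⊥bis P3·P2 via (29.655,52.385): [(29.7223, 52.0049) (34.1961, 26.728) (83, 47.6177) (83, 86) (61.5623, 86)]  |A|=2050.3828
5. ⊥bis P3·P4 via (31.325,36.32): [(29.7223, 52.0049) (32.763, 34.825) (38.6978, 28.6549) (83, 47.6177) (83, 86) (61.5623, 86)]  |A|=2030.7772
6. ⊥bis P3·P5 via (58.54,50.305): [(29.7223, 52.0049) (32.763, 34.825) (38.3102, 29.0579) (83, 75.9951) (83, 86) (61.5623, 86)]  |A|=1384.0855
7. canonical 6-gon: [(29.7223, 52.0049) (32.763, 34.825) (38.3102, 29.0579) (83, 75.9951) (83, 86) (61.5623, 86)]
8. shoelace: 1384.0855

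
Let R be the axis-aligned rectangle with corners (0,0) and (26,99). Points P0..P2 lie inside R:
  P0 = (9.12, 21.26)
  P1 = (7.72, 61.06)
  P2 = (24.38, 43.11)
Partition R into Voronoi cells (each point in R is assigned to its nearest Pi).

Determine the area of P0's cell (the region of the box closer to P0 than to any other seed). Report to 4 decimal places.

Area of P0's cell: 898.6901

1. box [0,26]×[0,99]: [(0, 0) (26, 0) (26, 99) (0, 99)]
2. ⊥bis P0·P1 via (8.42,41.16): [(0, 40.8638) (0, 0) (26, 0) (26, 41.7784)]  |A|=1074.3487
3. ⊥bis P0·P2 via (16.75,32.185): [(4.1159, 41.0086) (0, 40.8638) (0, 0) (26, 0) (26, 25.7248)]  |A|=898.6901
4. canonical 5-gon: [(4.1159, 41.0086) (0, 40.8638) (0, 0) (26, 0) (26, 25.7248)]
5. shoelace: 898.6901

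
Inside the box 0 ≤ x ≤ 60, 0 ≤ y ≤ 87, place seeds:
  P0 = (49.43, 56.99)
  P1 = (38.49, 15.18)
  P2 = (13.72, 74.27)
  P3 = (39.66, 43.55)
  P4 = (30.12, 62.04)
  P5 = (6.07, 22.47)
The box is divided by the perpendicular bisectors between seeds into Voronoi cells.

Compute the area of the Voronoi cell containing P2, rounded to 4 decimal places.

1. box [0,60]×[0,87]: [(0, 0) (60, 0) (60, 87) (0, 87)]
2. ⊥bis P2·P0 via (31.575,65.63): [(0, 0.3787) (41.9159, 87) (0, 87)]  |A|=1815.4059
3. ⊥bis P2·P1 via (26.105,44.725): [(0, 33.782) (20.2769, 42.2819) (41.9159, 87) (0, 87)]  |A|=1476.7475
4. ⊥bis P2·P3 via (26.69,58.91): [(0, 36.3729) (29.4516, 61.2419) (41.9159, 87) (0, 87)]  |A|=1285.3611
5. ⊥bis P2·P4 via (21.92,68.155): [(0, 38.7611) (35.9733, 87) (0, 87)]  |A|=867.6574
6. ⊥bis P2·P5 via (9.895,48.37): [(0, 49.8313) (7.4365, 48.7331) (35.9733, 87) (0, 87)]  |A|=826.4956
7. canonical 4-gon: [(0, 49.8313) (7.4365, 48.7331) (35.9733, 87) (0, 87)]
8. shoelace: 826.4956

Area of P2's cell: 826.4956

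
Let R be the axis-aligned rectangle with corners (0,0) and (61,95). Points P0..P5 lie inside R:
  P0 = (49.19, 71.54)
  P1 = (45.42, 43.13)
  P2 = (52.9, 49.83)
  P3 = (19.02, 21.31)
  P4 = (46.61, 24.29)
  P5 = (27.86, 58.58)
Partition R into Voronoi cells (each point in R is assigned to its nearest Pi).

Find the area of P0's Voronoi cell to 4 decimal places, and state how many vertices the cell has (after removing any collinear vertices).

1. box [0,61]×[0,95]: [(0, 0) (61, 0) (61, 95) (0, 95)]
2. ⊥bis P0·P1 via (47.305,57.335): [(0, 63.6124) (61, 55.5177) (61, 95) (0, 95)]  |A|=2161.5338
3. ⊥bis P0·P2 via (51.045,60.685): [(0, 63.6124) (38.3756, 58.5199) (61, 62.3862) (61, 95) (0, 95)]  |A|=2083.8356
4. ⊥bis P0·P3 via (34.105,46.425): [(0, 66.9097) (7.0466, 62.6773) (38.3756, 58.5199) (61, 62.3862) (61, 95) (0, 95)]  |A|=2072.218
5. ⊥bis P0·P4 via (47.9,47.915): [(0, 66.9097) (7.0466, 62.6773) (38.3756, 58.5199) (61, 62.3862) (61, 95) (0, 95)]  |A|=2072.218
6. ⊥bis P0·P5 via (38.525,65.06): [(42.1109, 59.1583) (61, 62.3862) (61, 95) (20.3336, 95)]  |A|=1036.8004
7. canonical 4-gon: [(42.1109, 59.1583) (61, 62.3862) (61, 95) (20.3336, 95)]
8. shoelace: 1036.8004

Area of P0's cell: 1036.8004 (4 vertices)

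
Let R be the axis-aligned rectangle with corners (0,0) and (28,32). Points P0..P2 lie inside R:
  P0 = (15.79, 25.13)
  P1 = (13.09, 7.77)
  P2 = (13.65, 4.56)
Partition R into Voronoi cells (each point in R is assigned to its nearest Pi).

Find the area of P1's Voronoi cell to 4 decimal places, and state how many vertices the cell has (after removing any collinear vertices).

Area of P1's cell: 286.8187 (4 vertices)

1. box [0,28]×[0,32]: [(0, 0) (28, 0) (28, 32) (0, 32)]
2. ⊥bis P1·P0 via (14.44,16.45): [(0, 18.6959) (0, 0) (28, 0) (28, 14.341)]  |A|=462.5161
3. ⊥bis P1·P2 via (13.37,6.165): [(0, 18.6959) (0, 3.8325) (28, 8.7173) (28, 14.341)]  |A|=286.8187
4. canonical 4-gon: [(0, 18.6959) (0, 3.8325) (28, 8.7173) (28, 14.341)]
5. shoelace: 286.8187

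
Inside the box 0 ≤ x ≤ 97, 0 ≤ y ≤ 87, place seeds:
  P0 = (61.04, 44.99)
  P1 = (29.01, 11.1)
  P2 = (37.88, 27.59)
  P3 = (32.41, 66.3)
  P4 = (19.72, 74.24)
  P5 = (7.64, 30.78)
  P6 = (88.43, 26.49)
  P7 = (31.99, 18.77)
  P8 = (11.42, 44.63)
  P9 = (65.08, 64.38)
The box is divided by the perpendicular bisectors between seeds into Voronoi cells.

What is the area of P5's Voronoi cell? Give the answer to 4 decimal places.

Area of P5's cell: 529.5714

1. box [0,97]×[0,87]: [(0, 0) (97, 0) (97, 87) (0, 87)]
2. ⊥bis P5·P0 via (34.34,37.885): [(0, 0) (44.4214, 0) (21.2703, 87) (0, 87)]  |A|=2857.5864
3. ⊥bis P5·P1 via (18.325,20.94): [(0, 1.0414) (34.2481, 38.2305) (21.2703, 87) (0, 87)]  |A|=1990.6294
4. ⊥bis P5·P2 via (22.76,29.185): [(0, 1.0414) (22.3515, 25.3122) (26.7046, 66.5782) (21.2703, 87) (0, 87)]  |A|=1773.284
5. ⊥bis P5·P3 via (20.025,48.54): [(0, 62.5045) (0, 1.0414) (22.3515, 25.3122) (24.4744, 45.4372)]  |A|=951.2856
6. ⊥bis P5·P4 via (13.68,52.51): [(14.7642, 52.2086) (0, 56.3124) (0, 1.0414) (22.3515, 25.3122) (24.4744, 45.4372)]  |A|=905.5752
7. ⊥bis P5·P6 via (48.035,28.635): [(14.7642, 52.2086) (0, 56.3124) (0, 1.0414) (22.3515, 25.3122) (24.4744, 45.4372)]  |A|=905.5752
8. ⊥bis P5·P7 via (19.815,24.775): [(14.7642, 52.2086) (0, 56.3124) (0, 1.0414) (17.4605, 20.0012) (22.9695, 31.1706) (24.4744, 45.4372)]  |A|=892.8897
9. ⊥bis P5·P8 via (9.53,37.705): [(0, 40.306) (0, 1.0414) (17.4605, 20.0012) (22.9695, 31.1706) (23.2634, 33.9568)]  |A|=529.5714
10. ⊥bis P5·P9 via (36.36,47.58): [(0, 40.306) (0, 1.0414) (17.4605, 20.0012) (22.9695, 31.1706) (23.2634, 33.9568)]  |A|=529.5714
11. canonical 5-gon: [(0, 40.306) (0, 1.0414) (17.4605, 20.0012) (22.9695, 31.1706) (23.2634, 33.9568)]
12. shoelace: 529.5714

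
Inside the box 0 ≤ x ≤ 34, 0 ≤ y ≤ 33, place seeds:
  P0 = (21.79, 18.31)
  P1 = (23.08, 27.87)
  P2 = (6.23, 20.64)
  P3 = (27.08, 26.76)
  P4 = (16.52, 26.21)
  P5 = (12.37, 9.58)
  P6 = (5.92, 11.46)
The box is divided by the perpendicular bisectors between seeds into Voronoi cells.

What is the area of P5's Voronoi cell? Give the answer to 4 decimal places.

1. box [0,34]×[0,33]: [(0, 0) (34, 0) (34, 33) (0, 33)]
2. ⊥bis P5·P0 via (17.08,13.945): [(0, 32.375) (0, 0) (30.0036, 0)]  |A|=485.682
3. ⊥bis P5·P1 via (17.725,18.725): [(6.6282, 25.2229) (0, 29.1042) (0, 0) (30.0036, 0)]  |A|=474.8422
4. ⊥bis P5·P2 via (9.3,15.11): [(13.7242, 17.5661) (0, 9.9471) (0, 0) (30.0036, 0)]  |A|=331.78
5. ⊥bis P5·P3 via (19.725,18.17): [(13.7242, 17.5661) (0, 9.9471) (0, 0) (30.0036, 0)]  |A|=331.78
6. ⊥bis P5·P4 via (14.445,17.895): [(13.7242, 17.5661) (0, 9.9471) (0, 0) (30.0036, 0)]  |A|=331.78
7. ⊥bis P5·P6 via (9.145,10.52): [(13.7242, 17.5661) (10.7112, 15.8934) (6.0787, 0) (30.0036, 0)]  |A|=230.2017
8. canonical 4-gon: [(13.7242, 17.5661) (10.7112, 15.8934) (6.0787, 0) (30.0036, 0)]
9. shoelace: 230.2017

Area of P5's cell: 230.2017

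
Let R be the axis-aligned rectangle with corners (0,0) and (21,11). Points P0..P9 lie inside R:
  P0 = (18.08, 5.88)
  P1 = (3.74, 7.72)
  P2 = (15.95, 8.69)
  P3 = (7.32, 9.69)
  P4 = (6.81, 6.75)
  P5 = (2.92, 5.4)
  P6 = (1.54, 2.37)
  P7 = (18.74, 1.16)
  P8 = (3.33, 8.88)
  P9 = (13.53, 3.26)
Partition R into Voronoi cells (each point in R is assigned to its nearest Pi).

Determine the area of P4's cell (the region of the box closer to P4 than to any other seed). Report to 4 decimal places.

1. box [0,21]×[0,11]: [(0, 0) (21, 0) (21, 11) (0, 11)]
2. ⊥bis P4·P0 via (12.445,6.315): [(0, 0) (11.9575, 0) (12.8067, 11) (0, 11)]  |A|=136.2029
3. ⊥bis P4·P1 via (5.275,7.235): [(2.989, 0) (11.9575, 0) (12.8067, 11) (6.4646, 11)]  |A|=84.2081
4. ⊥bis P4·P2 via (11.38,7.72): [(2.989, 0) (11.9575, 0) (12.2405, 3.6659) (10.6838, 11) (6.4646, 11)]  |A|=76.4234
5. ⊥bis P4·P3 via (7.065,8.22): [(5.6631, 8.4632) (2.989, 0) (11.9575, 0) (12.2405, 3.6659) (11.4348, 7.462)]  |A|=61.2375
6. ⊥bis P4·P5 via (4.865,6.075): [(5.6631, 8.4632) (4.8878, 6.0094) (6.9733, 0) (11.9575, 0) (12.2405, 3.6659) (11.4348, 7.462)]  |A|=49.2659
7. ⊥bis P4·P6 via (4.175,4.56): [(5.6631, 8.4632) (4.8878, 6.0094) (6.2624, 2.0485) (7.9649, 0) (11.9575, 0) (12.2405, 3.6659) (11.4348, 7.462)]  |A|=48.2503
8. ⊥bis P4·P7 via (12.775,3.955): [(5.6631, 8.4632) (4.8878, 6.0094) (6.2624, 2.0485) (7.9649, 0) (10.9218, 0) (12.1618, 2.6463) (12.2405, 3.6659) (11.4348, 7.462)]  |A|=46.8799
9. ⊥bis P4·P8 via (5.07,7.815): [(5.6631, 8.4632) (4.8878, 6.0094) (6.2624, 2.0485) (7.9649, 0) (10.9218, 0) (12.1618, 2.6463) (12.2405, 3.6659) (11.4348, 7.462)]  |A|=46.8799
10. ⊥bis P4·P9 via (10.17,5.005): [(5.6631, 8.4632) (4.8878, 6.0094) (6.2624, 2.0485) (7.7223, 0.2919) (11.438, 7.4466) (11.4348, 7.462)]  |A|=29.9685
11. canonical 6-gon: [(5.6631, 8.4632) (4.8878, 6.0094) (6.2624, 2.0485) (7.7223, 0.2919) (11.438, 7.4466) (11.4348, 7.462)]
12. shoelace: 29.9685

Area of P4's cell: 29.9685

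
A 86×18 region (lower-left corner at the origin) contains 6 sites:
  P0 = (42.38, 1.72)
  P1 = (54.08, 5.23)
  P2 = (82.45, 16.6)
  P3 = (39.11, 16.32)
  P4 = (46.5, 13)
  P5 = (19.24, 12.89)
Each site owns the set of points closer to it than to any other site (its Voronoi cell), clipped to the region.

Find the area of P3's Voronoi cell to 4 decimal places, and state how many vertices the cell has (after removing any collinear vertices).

Area of P3's cell: 128.1605 (4 vertices)

1. box [0,86]×[0,18]: [(0, 0) (86, 0) (86, 18) (0, 18)]
2. ⊥bis P3·P0 via (40.745,9.02): [(0, 0) (0.4722, 0) (80.8392, 18) (0, 18)]  |A|=731.8027
3. ⊥bis P3·P1 via (46.595,10.775): [(0, 0) (0.4722, 0) (46.2, 10.2418) (51.9474, 18) (0, 18)]  |A|=619.728
4. ⊥bis P3·P2 via (60.78,16.46): [(0, 0) (0.4722, 0) (46.2, 10.2418) (51.9474, 18) (0, 18)]  |A|=619.728
5. ⊥bis P3·P4 via (42.805,14.66): [(0, 0) (0.4722, 0) (40.2182, 8.902) (44.3055, 18) (0, 18)]  |A|=565.6111
6. ⊥bis P3·P5 via (29.175,14.605): [(30.5339, 6.733) (40.2182, 8.902) (44.3055, 18) (28.5889, 18)]  |A|=128.1605
7. canonical 4-gon: [(30.5339, 6.733) (40.2182, 8.902) (44.3055, 18) (28.5889, 18)]
8. shoelace: 128.1605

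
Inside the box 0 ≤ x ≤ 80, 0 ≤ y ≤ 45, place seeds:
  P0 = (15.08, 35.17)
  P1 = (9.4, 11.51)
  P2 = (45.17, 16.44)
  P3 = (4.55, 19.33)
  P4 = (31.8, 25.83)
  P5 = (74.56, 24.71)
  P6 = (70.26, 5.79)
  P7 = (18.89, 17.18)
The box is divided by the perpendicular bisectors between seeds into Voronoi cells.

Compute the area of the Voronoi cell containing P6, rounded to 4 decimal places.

Area of P6's cell: 373.2444

1. box [0,80]×[0,45]: [(0, 0) (80, 0) (80, 45) (0, 45)]
2. ⊥bis P6·P0 via (42.67,20.48): [(31.7656, 0) (80, 0) (80, 45) (55.7254, 45)]  |A|=1631.4513
3. ⊥bis P6·P1 via (39.83,8.65): [(40.5714, 16.5385) (39.017, 0) (80, 0) (80, 45) (55.7254, 45)]  |A|=1571.4877
4. ⊥bis P6·P2 via (57.715,11.115): [(52.997, 0) (80, 0) (80, 45) (72.0982, 45)]  |A|=785.3574
5. ⊥bis P6·P3 via (37.405,12.56): [(52.997, 0) (80, 0) (80, 45) (72.0982, 45)]  |A|=785.3574
6. ⊥bis P6·P4 via (51.03,15.81): [(52.997, 0) (80, 0) (80, 45) (72.0982, 45)]  |A|=785.3574
7. ⊥bis P6·P5 via (72.41,15.25): [(60.6087, 17.9321) (52.997, 0) (80, 0) (80, 13.525)]  |A|=373.2444
8. ⊥bis P6·P7 via (44.575,11.485): [(60.6087, 17.9321) (52.997, 0) (80, 0) (80, 13.525)]  |A|=373.2444
9. canonical 4-gon: [(60.6087, 17.9321) (52.997, 0) (80, 0) (80, 13.525)]
10. shoelace: 373.2444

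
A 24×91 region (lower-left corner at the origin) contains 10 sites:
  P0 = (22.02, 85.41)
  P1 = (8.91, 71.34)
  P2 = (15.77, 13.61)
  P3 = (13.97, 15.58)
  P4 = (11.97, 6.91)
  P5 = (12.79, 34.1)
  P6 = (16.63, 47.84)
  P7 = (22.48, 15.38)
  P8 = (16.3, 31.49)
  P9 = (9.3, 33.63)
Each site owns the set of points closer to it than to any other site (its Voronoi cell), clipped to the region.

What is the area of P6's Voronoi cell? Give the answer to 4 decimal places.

1. box [0,24]×[0,91]: [(0, 0) (24, 0) (24, 91) (0, 91)]
2. ⊥bis P6·P0 via (19.325,66.625): [(0, 69.3975) (0, 0) (24, 0) (24, 65.9543)]  |A|=1624.2212
3. ⊥bis P6·P1 via (12.77,59.59): [(0, 55.3949) (0, 0) (24, 0) (24, 63.2792)]  |A|=1424.0891
4. ⊥bis P6·P2 via (16.2,30.725): [(0, 55.3949) (0, 31.132) (24, 30.529) (24, 63.2792)]  |A|=684.1566
5. ⊥bis P6·P3 via (15.3,31.71): [(0, 55.3949) (0, 32.9716) (24, 30.9926) (24, 63.2792)]  |A|=656.5187
6. ⊥bis P6·P4 via (14.3,27.375): [(0, 55.3949) (0, 32.9716) (24, 30.9926) (24, 63.2792)]  |A|=656.5187
7. ⊥bis P6·P5 via (14.71,40.97): [(0, 55.3949) (0, 45.0811) (24, 38.3737) (24, 63.2792)]  |A|=422.632
8. ⊥bis P6·P7 via (19.555,31.61): [(0, 55.3949) (0, 45.0811) (24, 38.3737) (24, 63.2792)]  |A|=422.632
9. ⊥bis P6·P8 via (16.465,39.665): [(0, 55.3949) (0, 45.0811) (19.6063, 39.6016) (24, 39.5129) (24, 63.2792)]  |A|=420.1293
10. ⊥bis P6·P9 via (12.965,40.735): [(0, 55.3949) (0, 47.4228) (9.9074, 42.3122) (19.6063, 39.6016) (24, 39.5129) (24, 63.2792)]  |A|=408.5292
11. canonical 6-gon: [(0, 55.3949) (0, 47.4228) (9.9074, 42.3122) (19.6063, 39.6016) (24, 39.5129) (24, 63.2792)]
12. shoelace: 408.5292

Area of P6's cell: 408.5292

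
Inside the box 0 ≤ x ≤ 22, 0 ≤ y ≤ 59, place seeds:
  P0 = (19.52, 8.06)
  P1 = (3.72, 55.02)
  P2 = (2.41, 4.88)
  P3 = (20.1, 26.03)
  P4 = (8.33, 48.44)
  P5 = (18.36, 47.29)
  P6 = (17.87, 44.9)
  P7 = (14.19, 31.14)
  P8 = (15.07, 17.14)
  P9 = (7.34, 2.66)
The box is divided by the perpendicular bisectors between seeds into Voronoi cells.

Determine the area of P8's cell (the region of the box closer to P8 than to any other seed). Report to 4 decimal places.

Area of P8's cell: 207.7304

1. box [0,22]×[0,59]: [(0, 0) (22, 0) (22, 59) (0, 59)]
2. ⊥bis P8·P0 via (17.295,12.6): [(0, 4.1239) (22, 14.9059) (22, 59) (0, 59)]  |A|=1088.6723
3. ⊥bis P8·P1 via (9.395,36.08): [(0, 33.265) (0, 4.1239) (22, 14.9059) (22, 39.8568)]  |A|=595.0123
4. ⊥bis P8·P2 via (8.74,11.01): [(0, 33.265) (0, 20.0352) (10.4493, 9.245) (22, 14.9059) (22, 39.8568)]  |A|=511.882
5. ⊥bis P8·P3 via (17.585,21.585): [(0, 31.5347) (0, 20.0352) (10.4493, 9.245) (22, 14.9059) (22, 19.087)]  |A|=264.3801
6. ⊥bis P8·P4 via (11.7,32.79): [(1.6183, 30.619) (0, 30.2706) (0, 20.0352) (10.4493, 9.245) (22, 14.9059) (22, 19.087)]  |A|=263.3573
7. ⊥bis P8·P5 via (16.715,32.215): [(1.6183, 30.619) (0, 30.2706) (0, 20.0352) (10.4493, 9.245) (22, 14.9059) (22, 19.087)]  |A|=263.3573
8. ⊥bis P8·P6 via (16.47,31.02): [(1.6183, 30.619) (0, 30.2706) (0, 20.0352) (10.4493, 9.245) (22, 14.9059) (22, 19.087)]  |A|=263.3573
9. ⊥bis P8·P7 via (14.63,24.14): [(13.2254, 24.0517) (0, 23.2204) (0, 20.0352) (10.4493, 9.245) (22, 14.9059) (22, 19.087)]  |A|=209.4006
10. ⊥bis P8·P9 via (11.205,9.9): [(13.2254, 24.0517) (0, 23.2204) (0, 20.0352) (8.3272, 11.4363) (11.483, 9.7516) (22, 14.9059) (22, 19.087)]  |A|=207.7304
11. canonical 7-gon: [(13.2254, 24.0517) (0, 23.2204) (0, 20.0352) (8.3272, 11.4363) (11.483, 9.7516) (22, 14.9059) (22, 19.087)]
12. shoelace: 207.7304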